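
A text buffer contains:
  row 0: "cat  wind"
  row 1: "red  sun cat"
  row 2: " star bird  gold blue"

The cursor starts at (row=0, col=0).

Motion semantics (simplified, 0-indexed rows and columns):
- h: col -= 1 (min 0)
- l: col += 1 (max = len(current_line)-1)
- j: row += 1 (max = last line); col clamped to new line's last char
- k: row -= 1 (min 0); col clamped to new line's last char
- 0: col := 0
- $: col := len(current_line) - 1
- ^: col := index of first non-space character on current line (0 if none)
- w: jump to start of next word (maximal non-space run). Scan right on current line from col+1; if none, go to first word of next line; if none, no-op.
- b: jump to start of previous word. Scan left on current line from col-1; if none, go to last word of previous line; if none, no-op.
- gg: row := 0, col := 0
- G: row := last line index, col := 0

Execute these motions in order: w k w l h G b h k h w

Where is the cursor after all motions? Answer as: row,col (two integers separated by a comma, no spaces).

After 1 (w): row=0 col=5 char='w'
After 2 (k): row=0 col=5 char='w'
After 3 (w): row=1 col=0 char='r'
After 4 (l): row=1 col=1 char='e'
After 5 (h): row=1 col=0 char='r'
After 6 (G): row=2 col=0 char='_'
After 7 (b): row=1 col=9 char='c'
After 8 (h): row=1 col=8 char='_'
After 9 (k): row=0 col=8 char='d'
After 10 (h): row=0 col=7 char='n'
After 11 (w): row=1 col=0 char='r'

Answer: 1,0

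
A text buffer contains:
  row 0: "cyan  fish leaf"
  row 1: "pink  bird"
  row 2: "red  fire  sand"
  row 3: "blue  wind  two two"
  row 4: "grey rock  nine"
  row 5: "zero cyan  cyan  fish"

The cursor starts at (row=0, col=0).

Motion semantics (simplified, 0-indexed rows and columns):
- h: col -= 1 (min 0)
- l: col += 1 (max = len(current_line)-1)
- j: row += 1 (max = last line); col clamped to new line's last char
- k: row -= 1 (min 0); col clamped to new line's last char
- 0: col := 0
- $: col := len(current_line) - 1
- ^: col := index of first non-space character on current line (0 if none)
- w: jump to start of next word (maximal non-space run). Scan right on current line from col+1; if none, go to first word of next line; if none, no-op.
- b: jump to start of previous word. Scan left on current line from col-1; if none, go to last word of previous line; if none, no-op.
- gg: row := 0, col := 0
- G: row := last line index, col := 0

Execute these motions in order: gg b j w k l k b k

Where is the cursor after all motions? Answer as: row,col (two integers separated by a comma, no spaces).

Answer: 0,6

Derivation:
After 1 (gg): row=0 col=0 char='c'
After 2 (b): row=0 col=0 char='c'
After 3 (j): row=1 col=0 char='p'
After 4 (w): row=1 col=6 char='b'
After 5 (k): row=0 col=6 char='f'
After 6 (l): row=0 col=7 char='i'
After 7 (k): row=0 col=7 char='i'
After 8 (b): row=0 col=6 char='f'
After 9 (k): row=0 col=6 char='f'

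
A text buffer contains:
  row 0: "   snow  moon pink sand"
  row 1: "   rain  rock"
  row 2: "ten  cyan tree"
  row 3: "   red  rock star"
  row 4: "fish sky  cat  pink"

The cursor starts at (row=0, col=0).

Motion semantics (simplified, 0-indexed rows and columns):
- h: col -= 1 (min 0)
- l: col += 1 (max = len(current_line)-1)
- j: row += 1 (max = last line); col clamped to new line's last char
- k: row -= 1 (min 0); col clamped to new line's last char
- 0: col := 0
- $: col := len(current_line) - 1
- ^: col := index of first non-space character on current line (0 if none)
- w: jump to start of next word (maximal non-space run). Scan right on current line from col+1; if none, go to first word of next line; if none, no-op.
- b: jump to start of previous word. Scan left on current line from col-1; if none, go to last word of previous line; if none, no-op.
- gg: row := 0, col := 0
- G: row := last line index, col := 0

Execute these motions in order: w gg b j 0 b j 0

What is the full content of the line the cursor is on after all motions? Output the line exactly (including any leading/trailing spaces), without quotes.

Answer:    rain  rock

Derivation:
After 1 (w): row=0 col=3 char='s'
After 2 (gg): row=0 col=0 char='_'
After 3 (b): row=0 col=0 char='_'
After 4 (j): row=1 col=0 char='_'
After 5 (0): row=1 col=0 char='_'
After 6 (b): row=0 col=19 char='s'
After 7 (j): row=1 col=12 char='k'
After 8 (0): row=1 col=0 char='_'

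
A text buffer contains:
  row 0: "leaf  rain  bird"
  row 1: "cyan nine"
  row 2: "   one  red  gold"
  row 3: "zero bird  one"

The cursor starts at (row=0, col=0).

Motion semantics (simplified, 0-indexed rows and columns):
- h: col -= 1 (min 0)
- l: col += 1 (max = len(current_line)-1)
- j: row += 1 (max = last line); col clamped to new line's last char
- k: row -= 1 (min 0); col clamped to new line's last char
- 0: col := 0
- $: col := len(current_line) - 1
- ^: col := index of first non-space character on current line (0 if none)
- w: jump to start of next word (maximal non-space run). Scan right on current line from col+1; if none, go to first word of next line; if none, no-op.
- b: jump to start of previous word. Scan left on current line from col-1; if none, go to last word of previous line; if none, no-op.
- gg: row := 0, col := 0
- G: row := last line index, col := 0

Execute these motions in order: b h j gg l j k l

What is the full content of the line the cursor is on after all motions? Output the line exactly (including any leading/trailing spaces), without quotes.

After 1 (b): row=0 col=0 char='l'
After 2 (h): row=0 col=0 char='l'
After 3 (j): row=1 col=0 char='c'
After 4 (gg): row=0 col=0 char='l'
After 5 (l): row=0 col=1 char='e'
After 6 (j): row=1 col=1 char='y'
After 7 (k): row=0 col=1 char='e'
After 8 (l): row=0 col=2 char='a'

Answer: leaf  rain  bird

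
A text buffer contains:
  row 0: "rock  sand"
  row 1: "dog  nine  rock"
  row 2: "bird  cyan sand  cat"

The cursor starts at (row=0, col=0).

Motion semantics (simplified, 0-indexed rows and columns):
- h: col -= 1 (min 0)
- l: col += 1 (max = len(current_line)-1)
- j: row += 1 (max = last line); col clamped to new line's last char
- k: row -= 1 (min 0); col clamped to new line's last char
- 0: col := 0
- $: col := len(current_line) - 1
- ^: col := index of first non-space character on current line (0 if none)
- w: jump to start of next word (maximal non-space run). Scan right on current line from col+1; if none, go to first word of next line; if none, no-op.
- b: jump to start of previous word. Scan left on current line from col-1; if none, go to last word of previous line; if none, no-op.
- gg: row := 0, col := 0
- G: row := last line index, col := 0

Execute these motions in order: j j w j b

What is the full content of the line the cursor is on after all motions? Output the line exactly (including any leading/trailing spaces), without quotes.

After 1 (j): row=1 col=0 char='d'
After 2 (j): row=2 col=0 char='b'
After 3 (w): row=2 col=6 char='c'
After 4 (j): row=2 col=6 char='c'
After 5 (b): row=2 col=0 char='b'

Answer: bird  cyan sand  cat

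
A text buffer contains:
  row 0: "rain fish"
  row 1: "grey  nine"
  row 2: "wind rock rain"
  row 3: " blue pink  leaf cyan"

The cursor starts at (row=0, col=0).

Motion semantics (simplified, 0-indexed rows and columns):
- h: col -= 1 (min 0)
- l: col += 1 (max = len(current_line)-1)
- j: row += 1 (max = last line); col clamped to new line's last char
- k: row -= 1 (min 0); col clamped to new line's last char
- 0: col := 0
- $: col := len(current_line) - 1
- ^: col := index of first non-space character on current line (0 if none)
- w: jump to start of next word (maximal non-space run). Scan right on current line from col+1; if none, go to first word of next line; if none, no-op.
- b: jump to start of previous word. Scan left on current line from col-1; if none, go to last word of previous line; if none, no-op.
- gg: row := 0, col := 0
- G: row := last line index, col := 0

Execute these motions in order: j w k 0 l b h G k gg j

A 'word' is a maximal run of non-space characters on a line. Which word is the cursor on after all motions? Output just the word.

Answer: grey

Derivation:
After 1 (j): row=1 col=0 char='g'
After 2 (w): row=1 col=6 char='n'
After 3 (k): row=0 col=6 char='i'
After 4 (0): row=0 col=0 char='r'
After 5 (l): row=0 col=1 char='a'
After 6 (b): row=0 col=0 char='r'
After 7 (h): row=0 col=0 char='r'
After 8 (G): row=3 col=0 char='_'
After 9 (k): row=2 col=0 char='w'
After 10 (gg): row=0 col=0 char='r'
After 11 (j): row=1 col=0 char='g'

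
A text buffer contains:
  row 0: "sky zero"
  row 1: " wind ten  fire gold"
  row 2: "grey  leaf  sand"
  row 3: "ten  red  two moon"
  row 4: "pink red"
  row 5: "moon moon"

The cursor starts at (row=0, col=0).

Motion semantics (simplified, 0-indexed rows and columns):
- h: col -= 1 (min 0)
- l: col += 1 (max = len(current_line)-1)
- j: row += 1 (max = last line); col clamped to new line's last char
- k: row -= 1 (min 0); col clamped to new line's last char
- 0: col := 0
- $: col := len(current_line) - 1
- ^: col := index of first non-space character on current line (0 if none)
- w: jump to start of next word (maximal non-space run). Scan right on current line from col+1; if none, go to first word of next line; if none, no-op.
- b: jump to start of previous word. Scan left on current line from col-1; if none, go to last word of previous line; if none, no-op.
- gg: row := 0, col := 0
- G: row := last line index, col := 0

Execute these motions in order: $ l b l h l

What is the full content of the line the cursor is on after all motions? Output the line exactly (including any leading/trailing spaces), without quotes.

Answer: sky zero

Derivation:
After 1 ($): row=0 col=7 char='o'
After 2 (l): row=0 col=7 char='o'
After 3 (b): row=0 col=4 char='z'
After 4 (l): row=0 col=5 char='e'
After 5 (h): row=0 col=4 char='z'
After 6 (l): row=0 col=5 char='e'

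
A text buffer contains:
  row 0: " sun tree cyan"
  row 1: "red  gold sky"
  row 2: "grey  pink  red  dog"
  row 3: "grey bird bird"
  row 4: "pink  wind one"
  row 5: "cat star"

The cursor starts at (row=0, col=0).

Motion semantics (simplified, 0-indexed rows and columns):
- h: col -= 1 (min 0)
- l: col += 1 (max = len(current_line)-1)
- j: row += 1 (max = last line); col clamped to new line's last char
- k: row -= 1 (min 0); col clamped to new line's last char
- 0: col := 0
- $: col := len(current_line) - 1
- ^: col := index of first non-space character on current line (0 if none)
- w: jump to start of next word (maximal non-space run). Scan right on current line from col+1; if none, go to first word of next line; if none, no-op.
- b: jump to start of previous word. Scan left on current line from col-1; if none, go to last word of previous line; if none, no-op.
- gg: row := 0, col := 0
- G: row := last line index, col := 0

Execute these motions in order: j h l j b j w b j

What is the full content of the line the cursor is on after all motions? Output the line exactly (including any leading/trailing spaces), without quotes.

Answer: pink  wind one

Derivation:
After 1 (j): row=1 col=0 char='r'
After 2 (h): row=1 col=0 char='r'
After 3 (l): row=1 col=1 char='e'
After 4 (j): row=2 col=1 char='r'
After 5 (b): row=2 col=0 char='g'
After 6 (j): row=3 col=0 char='g'
After 7 (w): row=3 col=5 char='b'
After 8 (b): row=3 col=0 char='g'
After 9 (j): row=4 col=0 char='p'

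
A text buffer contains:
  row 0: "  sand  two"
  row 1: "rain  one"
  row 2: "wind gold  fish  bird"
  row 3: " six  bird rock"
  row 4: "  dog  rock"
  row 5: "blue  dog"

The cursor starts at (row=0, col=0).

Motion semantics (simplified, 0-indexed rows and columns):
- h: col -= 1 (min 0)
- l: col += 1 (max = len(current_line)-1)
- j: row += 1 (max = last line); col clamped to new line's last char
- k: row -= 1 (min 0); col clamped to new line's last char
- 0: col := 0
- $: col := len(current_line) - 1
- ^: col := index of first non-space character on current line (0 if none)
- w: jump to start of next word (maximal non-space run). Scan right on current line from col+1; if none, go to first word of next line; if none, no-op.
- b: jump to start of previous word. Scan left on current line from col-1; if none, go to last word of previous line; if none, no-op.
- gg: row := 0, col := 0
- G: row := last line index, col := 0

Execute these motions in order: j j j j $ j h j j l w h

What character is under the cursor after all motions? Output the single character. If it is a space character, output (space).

Answer: o

Derivation:
After 1 (j): row=1 col=0 char='r'
After 2 (j): row=2 col=0 char='w'
After 3 (j): row=3 col=0 char='_'
After 4 (j): row=4 col=0 char='_'
After 5 ($): row=4 col=10 char='k'
After 6 (j): row=5 col=8 char='g'
After 7 (h): row=5 col=7 char='o'
After 8 (j): row=5 col=7 char='o'
After 9 (j): row=5 col=7 char='o'
After 10 (l): row=5 col=8 char='g'
After 11 (w): row=5 col=8 char='g'
After 12 (h): row=5 col=7 char='o'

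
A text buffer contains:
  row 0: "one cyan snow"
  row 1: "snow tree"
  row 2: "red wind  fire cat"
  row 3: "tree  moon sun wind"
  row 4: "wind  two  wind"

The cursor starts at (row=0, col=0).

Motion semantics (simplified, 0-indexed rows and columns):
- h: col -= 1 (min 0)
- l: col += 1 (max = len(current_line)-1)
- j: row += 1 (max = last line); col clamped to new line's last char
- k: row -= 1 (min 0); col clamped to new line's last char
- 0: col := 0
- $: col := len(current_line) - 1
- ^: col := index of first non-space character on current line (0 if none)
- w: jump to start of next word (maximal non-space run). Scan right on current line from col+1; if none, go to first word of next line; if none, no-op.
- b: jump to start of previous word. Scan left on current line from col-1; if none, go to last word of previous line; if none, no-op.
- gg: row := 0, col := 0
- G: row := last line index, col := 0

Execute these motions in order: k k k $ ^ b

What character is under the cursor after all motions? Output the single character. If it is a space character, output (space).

Answer: o

Derivation:
After 1 (k): row=0 col=0 char='o'
After 2 (k): row=0 col=0 char='o'
After 3 (k): row=0 col=0 char='o'
After 4 ($): row=0 col=12 char='w'
After 5 (^): row=0 col=0 char='o'
After 6 (b): row=0 col=0 char='o'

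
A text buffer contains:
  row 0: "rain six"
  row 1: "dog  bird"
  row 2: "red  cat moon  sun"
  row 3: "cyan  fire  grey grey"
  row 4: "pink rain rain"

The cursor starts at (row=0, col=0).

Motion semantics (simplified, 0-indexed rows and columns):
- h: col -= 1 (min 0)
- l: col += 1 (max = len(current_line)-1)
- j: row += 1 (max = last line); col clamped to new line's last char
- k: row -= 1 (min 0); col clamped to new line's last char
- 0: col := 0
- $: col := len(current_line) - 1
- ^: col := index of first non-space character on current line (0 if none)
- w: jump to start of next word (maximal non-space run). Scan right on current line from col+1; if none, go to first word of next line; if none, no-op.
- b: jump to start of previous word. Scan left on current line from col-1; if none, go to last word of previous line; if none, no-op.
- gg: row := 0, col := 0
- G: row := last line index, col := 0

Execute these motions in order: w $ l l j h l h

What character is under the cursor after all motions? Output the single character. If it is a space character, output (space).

Answer: i

Derivation:
After 1 (w): row=0 col=5 char='s'
After 2 ($): row=0 col=7 char='x'
After 3 (l): row=0 col=7 char='x'
After 4 (l): row=0 col=7 char='x'
After 5 (j): row=1 col=7 char='r'
After 6 (h): row=1 col=6 char='i'
After 7 (l): row=1 col=7 char='r'
After 8 (h): row=1 col=6 char='i'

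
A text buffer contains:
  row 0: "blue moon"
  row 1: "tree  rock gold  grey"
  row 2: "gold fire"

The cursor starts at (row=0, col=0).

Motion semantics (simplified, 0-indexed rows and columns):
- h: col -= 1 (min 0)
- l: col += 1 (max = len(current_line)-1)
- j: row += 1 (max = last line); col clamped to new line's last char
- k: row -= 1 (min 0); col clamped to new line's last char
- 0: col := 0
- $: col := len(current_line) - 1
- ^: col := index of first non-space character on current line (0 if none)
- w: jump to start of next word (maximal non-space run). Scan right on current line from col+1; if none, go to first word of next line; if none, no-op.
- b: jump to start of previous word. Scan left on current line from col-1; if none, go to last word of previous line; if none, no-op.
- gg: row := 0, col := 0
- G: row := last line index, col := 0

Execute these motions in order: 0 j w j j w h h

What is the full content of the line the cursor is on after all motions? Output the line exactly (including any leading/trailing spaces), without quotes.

After 1 (0): row=0 col=0 char='b'
After 2 (j): row=1 col=0 char='t'
After 3 (w): row=1 col=6 char='r'
After 4 (j): row=2 col=6 char='i'
After 5 (j): row=2 col=6 char='i'
After 6 (w): row=2 col=6 char='i'
After 7 (h): row=2 col=5 char='f'
After 8 (h): row=2 col=4 char='_'

Answer: gold fire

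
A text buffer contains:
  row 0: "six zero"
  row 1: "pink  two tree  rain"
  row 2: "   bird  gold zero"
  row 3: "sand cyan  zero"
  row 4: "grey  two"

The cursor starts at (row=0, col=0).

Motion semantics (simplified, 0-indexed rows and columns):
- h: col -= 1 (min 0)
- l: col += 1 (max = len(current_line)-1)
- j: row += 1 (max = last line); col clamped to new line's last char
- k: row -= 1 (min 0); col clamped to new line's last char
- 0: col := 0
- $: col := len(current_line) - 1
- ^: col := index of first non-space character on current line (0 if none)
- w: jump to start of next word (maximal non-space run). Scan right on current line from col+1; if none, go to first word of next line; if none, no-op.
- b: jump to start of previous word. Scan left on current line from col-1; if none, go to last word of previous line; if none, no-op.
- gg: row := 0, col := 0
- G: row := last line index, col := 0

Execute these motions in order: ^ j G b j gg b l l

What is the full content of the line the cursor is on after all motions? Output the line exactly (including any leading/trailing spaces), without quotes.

Answer: six zero

Derivation:
After 1 (^): row=0 col=0 char='s'
After 2 (j): row=1 col=0 char='p'
After 3 (G): row=4 col=0 char='g'
After 4 (b): row=3 col=11 char='z'
After 5 (j): row=4 col=8 char='o'
After 6 (gg): row=0 col=0 char='s'
After 7 (b): row=0 col=0 char='s'
After 8 (l): row=0 col=1 char='i'
After 9 (l): row=0 col=2 char='x'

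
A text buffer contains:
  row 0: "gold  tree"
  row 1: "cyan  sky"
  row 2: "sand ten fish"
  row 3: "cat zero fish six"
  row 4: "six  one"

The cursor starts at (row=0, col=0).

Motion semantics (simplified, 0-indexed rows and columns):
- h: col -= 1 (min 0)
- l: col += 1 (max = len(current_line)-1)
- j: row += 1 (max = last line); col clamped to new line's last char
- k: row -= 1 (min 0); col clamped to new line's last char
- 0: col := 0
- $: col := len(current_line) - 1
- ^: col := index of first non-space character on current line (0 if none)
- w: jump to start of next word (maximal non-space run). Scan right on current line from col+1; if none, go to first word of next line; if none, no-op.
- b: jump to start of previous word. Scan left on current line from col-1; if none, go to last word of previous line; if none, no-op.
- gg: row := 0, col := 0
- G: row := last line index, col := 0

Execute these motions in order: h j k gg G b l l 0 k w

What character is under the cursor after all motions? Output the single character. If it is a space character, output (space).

Answer: t

Derivation:
After 1 (h): row=0 col=0 char='g'
After 2 (j): row=1 col=0 char='c'
After 3 (k): row=0 col=0 char='g'
After 4 (gg): row=0 col=0 char='g'
After 5 (G): row=4 col=0 char='s'
After 6 (b): row=3 col=14 char='s'
After 7 (l): row=3 col=15 char='i'
After 8 (l): row=3 col=16 char='x'
After 9 (0): row=3 col=0 char='c'
After 10 (k): row=2 col=0 char='s'
After 11 (w): row=2 col=5 char='t'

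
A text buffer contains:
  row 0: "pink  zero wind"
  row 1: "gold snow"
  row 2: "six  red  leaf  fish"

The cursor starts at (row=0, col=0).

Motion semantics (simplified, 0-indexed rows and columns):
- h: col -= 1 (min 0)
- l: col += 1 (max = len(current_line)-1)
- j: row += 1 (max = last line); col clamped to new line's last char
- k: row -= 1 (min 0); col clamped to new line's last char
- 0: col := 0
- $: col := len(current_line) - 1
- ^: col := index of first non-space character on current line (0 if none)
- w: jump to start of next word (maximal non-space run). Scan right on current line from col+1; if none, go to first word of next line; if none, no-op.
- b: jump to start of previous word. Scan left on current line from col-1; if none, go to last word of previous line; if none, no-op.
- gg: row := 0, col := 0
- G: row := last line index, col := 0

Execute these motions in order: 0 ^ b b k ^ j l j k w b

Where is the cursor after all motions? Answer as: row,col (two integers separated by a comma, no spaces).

Answer: 1,0

Derivation:
After 1 (0): row=0 col=0 char='p'
After 2 (^): row=0 col=0 char='p'
After 3 (b): row=0 col=0 char='p'
After 4 (b): row=0 col=0 char='p'
After 5 (k): row=0 col=0 char='p'
After 6 (^): row=0 col=0 char='p'
After 7 (j): row=1 col=0 char='g'
After 8 (l): row=1 col=1 char='o'
After 9 (j): row=2 col=1 char='i'
After 10 (k): row=1 col=1 char='o'
After 11 (w): row=1 col=5 char='s'
After 12 (b): row=1 col=0 char='g'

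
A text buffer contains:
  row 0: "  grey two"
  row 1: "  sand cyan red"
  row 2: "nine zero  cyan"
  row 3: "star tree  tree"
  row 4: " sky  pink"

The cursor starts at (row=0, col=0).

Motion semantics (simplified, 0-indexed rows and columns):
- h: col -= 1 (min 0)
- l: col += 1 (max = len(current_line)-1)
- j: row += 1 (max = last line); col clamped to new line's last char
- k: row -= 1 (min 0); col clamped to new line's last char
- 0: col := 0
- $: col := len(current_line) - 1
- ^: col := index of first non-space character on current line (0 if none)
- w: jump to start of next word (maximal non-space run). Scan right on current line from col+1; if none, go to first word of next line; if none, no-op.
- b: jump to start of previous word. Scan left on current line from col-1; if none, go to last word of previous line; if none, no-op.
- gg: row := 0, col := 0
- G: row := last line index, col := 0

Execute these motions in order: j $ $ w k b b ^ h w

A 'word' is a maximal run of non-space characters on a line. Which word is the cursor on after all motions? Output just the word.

Answer: grey

Derivation:
After 1 (j): row=1 col=0 char='_'
After 2 ($): row=1 col=14 char='d'
After 3 ($): row=1 col=14 char='d'
After 4 (w): row=2 col=0 char='n'
After 5 (k): row=1 col=0 char='_'
After 6 (b): row=0 col=7 char='t'
After 7 (b): row=0 col=2 char='g'
After 8 (^): row=0 col=2 char='g'
After 9 (h): row=0 col=1 char='_'
After 10 (w): row=0 col=2 char='g'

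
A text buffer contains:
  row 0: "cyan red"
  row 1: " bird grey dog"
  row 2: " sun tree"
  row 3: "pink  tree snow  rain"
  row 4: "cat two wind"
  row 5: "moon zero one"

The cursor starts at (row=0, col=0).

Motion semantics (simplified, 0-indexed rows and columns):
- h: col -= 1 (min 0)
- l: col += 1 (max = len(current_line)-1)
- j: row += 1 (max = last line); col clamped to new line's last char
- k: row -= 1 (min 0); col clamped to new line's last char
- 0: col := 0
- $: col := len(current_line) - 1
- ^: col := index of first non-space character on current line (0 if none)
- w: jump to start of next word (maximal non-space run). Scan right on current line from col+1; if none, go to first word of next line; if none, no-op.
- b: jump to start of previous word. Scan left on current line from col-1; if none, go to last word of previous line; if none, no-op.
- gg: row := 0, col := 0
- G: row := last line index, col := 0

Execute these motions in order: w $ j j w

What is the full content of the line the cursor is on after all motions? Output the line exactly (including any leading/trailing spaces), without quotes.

Answer: pink  tree snow  rain

Derivation:
After 1 (w): row=0 col=5 char='r'
After 2 ($): row=0 col=7 char='d'
After 3 (j): row=1 col=7 char='r'
After 4 (j): row=2 col=7 char='e'
After 5 (w): row=3 col=0 char='p'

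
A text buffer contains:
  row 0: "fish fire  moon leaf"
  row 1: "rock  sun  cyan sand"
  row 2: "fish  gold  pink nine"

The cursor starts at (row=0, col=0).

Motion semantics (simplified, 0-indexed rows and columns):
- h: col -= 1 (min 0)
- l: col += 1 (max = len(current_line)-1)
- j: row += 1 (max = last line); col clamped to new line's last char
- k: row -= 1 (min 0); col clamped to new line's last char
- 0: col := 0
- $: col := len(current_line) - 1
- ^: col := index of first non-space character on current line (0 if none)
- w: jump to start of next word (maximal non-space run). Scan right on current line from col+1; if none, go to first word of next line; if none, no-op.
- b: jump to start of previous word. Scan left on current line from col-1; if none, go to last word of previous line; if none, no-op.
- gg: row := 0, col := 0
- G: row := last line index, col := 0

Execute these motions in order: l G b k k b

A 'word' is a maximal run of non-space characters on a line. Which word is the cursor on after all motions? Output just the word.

After 1 (l): row=0 col=1 char='i'
After 2 (G): row=2 col=0 char='f'
After 3 (b): row=1 col=16 char='s'
After 4 (k): row=0 col=16 char='l'
After 5 (k): row=0 col=16 char='l'
After 6 (b): row=0 col=11 char='m'

Answer: moon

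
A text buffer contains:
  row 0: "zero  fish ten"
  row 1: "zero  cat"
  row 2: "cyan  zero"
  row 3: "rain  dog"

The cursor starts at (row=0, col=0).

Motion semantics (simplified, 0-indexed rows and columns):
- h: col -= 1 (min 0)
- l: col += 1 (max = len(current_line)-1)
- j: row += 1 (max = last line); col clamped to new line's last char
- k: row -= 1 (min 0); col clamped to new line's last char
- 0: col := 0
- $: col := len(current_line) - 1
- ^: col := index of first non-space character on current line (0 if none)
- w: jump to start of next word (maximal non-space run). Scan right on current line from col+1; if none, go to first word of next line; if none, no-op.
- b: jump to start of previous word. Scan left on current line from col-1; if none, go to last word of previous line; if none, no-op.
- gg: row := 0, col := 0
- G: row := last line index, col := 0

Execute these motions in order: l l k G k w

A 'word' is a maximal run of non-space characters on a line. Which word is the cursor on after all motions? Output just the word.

Answer: zero

Derivation:
After 1 (l): row=0 col=1 char='e'
After 2 (l): row=0 col=2 char='r'
After 3 (k): row=0 col=2 char='r'
After 4 (G): row=3 col=0 char='r'
After 5 (k): row=2 col=0 char='c'
After 6 (w): row=2 col=6 char='z'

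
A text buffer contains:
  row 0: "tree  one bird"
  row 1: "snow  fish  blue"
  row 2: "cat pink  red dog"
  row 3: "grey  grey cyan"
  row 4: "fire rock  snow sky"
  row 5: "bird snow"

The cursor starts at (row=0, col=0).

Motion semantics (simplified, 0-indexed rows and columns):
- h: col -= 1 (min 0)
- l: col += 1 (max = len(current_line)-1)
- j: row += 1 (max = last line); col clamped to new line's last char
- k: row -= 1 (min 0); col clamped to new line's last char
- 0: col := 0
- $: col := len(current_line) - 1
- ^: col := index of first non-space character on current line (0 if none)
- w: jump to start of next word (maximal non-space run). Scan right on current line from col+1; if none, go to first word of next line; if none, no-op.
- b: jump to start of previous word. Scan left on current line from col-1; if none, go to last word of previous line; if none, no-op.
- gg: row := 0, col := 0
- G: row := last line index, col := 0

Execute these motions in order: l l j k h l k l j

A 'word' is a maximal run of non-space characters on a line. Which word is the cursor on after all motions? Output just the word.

After 1 (l): row=0 col=1 char='r'
After 2 (l): row=0 col=2 char='e'
After 3 (j): row=1 col=2 char='o'
After 4 (k): row=0 col=2 char='e'
After 5 (h): row=0 col=1 char='r'
After 6 (l): row=0 col=2 char='e'
After 7 (k): row=0 col=2 char='e'
After 8 (l): row=0 col=3 char='e'
After 9 (j): row=1 col=3 char='w'

Answer: snow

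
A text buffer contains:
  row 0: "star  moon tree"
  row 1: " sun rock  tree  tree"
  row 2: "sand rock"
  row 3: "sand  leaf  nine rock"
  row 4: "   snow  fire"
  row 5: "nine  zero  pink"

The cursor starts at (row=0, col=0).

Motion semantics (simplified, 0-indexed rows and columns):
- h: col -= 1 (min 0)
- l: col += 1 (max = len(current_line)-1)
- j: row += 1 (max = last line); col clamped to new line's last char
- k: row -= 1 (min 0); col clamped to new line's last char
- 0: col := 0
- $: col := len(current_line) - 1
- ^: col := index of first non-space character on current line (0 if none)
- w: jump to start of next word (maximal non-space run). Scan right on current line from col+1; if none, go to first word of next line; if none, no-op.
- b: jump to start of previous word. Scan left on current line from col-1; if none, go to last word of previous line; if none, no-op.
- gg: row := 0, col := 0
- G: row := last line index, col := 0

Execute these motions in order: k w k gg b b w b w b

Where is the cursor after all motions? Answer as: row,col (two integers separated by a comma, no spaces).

After 1 (k): row=0 col=0 char='s'
After 2 (w): row=0 col=6 char='m'
After 3 (k): row=0 col=6 char='m'
After 4 (gg): row=0 col=0 char='s'
After 5 (b): row=0 col=0 char='s'
After 6 (b): row=0 col=0 char='s'
After 7 (w): row=0 col=6 char='m'
After 8 (b): row=0 col=0 char='s'
After 9 (w): row=0 col=6 char='m'
After 10 (b): row=0 col=0 char='s'

Answer: 0,0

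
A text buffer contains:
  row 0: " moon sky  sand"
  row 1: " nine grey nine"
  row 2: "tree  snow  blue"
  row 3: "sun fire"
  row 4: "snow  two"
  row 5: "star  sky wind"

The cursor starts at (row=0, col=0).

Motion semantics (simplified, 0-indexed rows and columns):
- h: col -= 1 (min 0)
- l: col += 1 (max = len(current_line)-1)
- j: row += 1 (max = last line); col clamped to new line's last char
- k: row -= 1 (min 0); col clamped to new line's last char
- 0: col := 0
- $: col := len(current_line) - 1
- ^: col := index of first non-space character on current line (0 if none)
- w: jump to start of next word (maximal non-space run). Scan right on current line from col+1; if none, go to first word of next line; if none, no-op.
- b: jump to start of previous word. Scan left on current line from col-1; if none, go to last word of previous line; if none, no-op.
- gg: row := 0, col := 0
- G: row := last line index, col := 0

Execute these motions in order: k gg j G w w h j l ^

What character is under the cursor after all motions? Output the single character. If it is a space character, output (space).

After 1 (k): row=0 col=0 char='_'
After 2 (gg): row=0 col=0 char='_'
After 3 (j): row=1 col=0 char='_'
After 4 (G): row=5 col=0 char='s'
After 5 (w): row=5 col=6 char='s'
After 6 (w): row=5 col=10 char='w'
After 7 (h): row=5 col=9 char='_'
After 8 (j): row=5 col=9 char='_'
After 9 (l): row=5 col=10 char='w'
After 10 (^): row=5 col=0 char='s'

Answer: s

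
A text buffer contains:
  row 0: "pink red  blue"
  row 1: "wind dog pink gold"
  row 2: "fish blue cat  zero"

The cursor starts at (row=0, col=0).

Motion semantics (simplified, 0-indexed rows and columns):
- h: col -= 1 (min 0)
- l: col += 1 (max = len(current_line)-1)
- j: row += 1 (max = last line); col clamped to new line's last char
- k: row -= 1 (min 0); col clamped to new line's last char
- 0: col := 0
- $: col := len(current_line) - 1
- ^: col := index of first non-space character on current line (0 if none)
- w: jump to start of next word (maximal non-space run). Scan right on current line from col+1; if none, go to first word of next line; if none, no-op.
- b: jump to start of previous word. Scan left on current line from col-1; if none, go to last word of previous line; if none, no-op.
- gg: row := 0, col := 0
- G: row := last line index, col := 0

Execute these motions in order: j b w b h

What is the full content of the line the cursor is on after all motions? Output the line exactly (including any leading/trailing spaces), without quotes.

After 1 (j): row=1 col=0 char='w'
After 2 (b): row=0 col=10 char='b'
After 3 (w): row=1 col=0 char='w'
After 4 (b): row=0 col=10 char='b'
After 5 (h): row=0 col=9 char='_'

Answer: pink red  blue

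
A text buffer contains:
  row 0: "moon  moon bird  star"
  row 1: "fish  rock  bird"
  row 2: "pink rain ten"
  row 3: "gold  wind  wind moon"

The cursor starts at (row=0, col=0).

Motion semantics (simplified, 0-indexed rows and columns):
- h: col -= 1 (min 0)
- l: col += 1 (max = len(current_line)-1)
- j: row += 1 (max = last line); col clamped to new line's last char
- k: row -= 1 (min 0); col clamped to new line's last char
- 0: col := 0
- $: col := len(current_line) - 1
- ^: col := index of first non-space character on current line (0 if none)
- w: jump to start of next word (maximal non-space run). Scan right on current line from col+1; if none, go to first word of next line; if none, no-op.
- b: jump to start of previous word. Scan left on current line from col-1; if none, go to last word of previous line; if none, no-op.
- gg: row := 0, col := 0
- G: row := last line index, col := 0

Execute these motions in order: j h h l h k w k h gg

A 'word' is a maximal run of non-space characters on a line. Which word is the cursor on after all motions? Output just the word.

After 1 (j): row=1 col=0 char='f'
After 2 (h): row=1 col=0 char='f'
After 3 (h): row=1 col=0 char='f'
After 4 (l): row=1 col=1 char='i'
After 5 (h): row=1 col=0 char='f'
After 6 (k): row=0 col=0 char='m'
After 7 (w): row=0 col=6 char='m'
After 8 (k): row=0 col=6 char='m'
After 9 (h): row=0 col=5 char='_'
After 10 (gg): row=0 col=0 char='m'

Answer: moon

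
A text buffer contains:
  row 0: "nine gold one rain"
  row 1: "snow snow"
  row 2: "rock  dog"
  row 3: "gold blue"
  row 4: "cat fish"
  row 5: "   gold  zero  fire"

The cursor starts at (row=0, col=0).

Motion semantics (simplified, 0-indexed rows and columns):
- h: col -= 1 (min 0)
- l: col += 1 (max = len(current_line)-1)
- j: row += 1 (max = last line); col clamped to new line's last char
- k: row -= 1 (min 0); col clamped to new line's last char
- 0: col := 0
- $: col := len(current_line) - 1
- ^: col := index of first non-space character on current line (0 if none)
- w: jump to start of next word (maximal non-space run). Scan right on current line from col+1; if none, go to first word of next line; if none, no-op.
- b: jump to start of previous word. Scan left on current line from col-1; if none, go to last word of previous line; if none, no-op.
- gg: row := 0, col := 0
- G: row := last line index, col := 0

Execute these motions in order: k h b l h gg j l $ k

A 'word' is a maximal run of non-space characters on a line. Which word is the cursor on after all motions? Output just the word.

Answer: gold

Derivation:
After 1 (k): row=0 col=0 char='n'
After 2 (h): row=0 col=0 char='n'
After 3 (b): row=0 col=0 char='n'
After 4 (l): row=0 col=1 char='i'
After 5 (h): row=0 col=0 char='n'
After 6 (gg): row=0 col=0 char='n'
After 7 (j): row=1 col=0 char='s'
After 8 (l): row=1 col=1 char='n'
After 9 ($): row=1 col=8 char='w'
After 10 (k): row=0 col=8 char='d'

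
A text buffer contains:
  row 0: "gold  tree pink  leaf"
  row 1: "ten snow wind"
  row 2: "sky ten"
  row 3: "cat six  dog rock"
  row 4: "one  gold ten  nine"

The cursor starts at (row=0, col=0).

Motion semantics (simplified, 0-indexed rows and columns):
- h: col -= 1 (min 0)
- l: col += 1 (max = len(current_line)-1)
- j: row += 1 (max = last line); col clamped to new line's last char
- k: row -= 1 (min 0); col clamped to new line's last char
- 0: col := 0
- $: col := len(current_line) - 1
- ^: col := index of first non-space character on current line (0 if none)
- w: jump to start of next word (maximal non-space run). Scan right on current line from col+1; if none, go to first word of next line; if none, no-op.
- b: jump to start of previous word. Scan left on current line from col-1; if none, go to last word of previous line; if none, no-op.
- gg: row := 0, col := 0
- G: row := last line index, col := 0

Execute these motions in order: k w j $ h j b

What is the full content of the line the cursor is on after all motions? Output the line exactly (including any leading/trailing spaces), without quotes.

After 1 (k): row=0 col=0 char='g'
After 2 (w): row=0 col=6 char='t'
After 3 (j): row=1 col=6 char='o'
After 4 ($): row=1 col=12 char='d'
After 5 (h): row=1 col=11 char='n'
After 6 (j): row=2 col=6 char='n'
After 7 (b): row=2 col=4 char='t'

Answer: sky ten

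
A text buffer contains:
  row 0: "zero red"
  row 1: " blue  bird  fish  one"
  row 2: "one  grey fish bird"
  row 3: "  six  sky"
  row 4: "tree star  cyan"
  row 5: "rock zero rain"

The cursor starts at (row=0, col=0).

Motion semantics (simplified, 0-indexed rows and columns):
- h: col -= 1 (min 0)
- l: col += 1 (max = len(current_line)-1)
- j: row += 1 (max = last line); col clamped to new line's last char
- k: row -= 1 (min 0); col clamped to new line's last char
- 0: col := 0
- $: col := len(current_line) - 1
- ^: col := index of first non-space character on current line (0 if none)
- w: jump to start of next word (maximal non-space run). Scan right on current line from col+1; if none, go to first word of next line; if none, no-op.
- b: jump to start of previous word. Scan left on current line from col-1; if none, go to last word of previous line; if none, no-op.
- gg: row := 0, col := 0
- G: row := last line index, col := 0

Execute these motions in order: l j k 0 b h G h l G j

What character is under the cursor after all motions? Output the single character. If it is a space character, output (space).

After 1 (l): row=0 col=1 char='e'
After 2 (j): row=1 col=1 char='b'
After 3 (k): row=0 col=1 char='e'
After 4 (0): row=0 col=0 char='z'
After 5 (b): row=0 col=0 char='z'
After 6 (h): row=0 col=0 char='z'
After 7 (G): row=5 col=0 char='r'
After 8 (h): row=5 col=0 char='r'
After 9 (l): row=5 col=1 char='o'
After 10 (G): row=5 col=0 char='r'
After 11 (j): row=5 col=0 char='r'

Answer: r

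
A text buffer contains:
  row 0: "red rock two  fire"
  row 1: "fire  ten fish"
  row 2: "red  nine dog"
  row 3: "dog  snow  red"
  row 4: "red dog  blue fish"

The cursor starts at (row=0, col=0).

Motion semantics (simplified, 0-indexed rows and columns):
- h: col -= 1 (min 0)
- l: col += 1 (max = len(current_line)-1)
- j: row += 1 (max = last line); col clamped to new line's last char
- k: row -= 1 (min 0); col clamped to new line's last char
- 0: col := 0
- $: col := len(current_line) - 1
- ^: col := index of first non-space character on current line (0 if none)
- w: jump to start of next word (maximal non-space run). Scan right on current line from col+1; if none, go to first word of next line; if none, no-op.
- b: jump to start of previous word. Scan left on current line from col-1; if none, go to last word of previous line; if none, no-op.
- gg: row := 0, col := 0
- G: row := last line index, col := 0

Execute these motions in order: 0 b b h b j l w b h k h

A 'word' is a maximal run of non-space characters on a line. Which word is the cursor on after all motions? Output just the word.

After 1 (0): row=0 col=0 char='r'
After 2 (b): row=0 col=0 char='r'
After 3 (b): row=0 col=0 char='r'
After 4 (h): row=0 col=0 char='r'
After 5 (b): row=0 col=0 char='r'
After 6 (j): row=1 col=0 char='f'
After 7 (l): row=1 col=1 char='i'
After 8 (w): row=1 col=6 char='t'
After 9 (b): row=1 col=0 char='f'
After 10 (h): row=1 col=0 char='f'
After 11 (k): row=0 col=0 char='r'
After 12 (h): row=0 col=0 char='r'

Answer: red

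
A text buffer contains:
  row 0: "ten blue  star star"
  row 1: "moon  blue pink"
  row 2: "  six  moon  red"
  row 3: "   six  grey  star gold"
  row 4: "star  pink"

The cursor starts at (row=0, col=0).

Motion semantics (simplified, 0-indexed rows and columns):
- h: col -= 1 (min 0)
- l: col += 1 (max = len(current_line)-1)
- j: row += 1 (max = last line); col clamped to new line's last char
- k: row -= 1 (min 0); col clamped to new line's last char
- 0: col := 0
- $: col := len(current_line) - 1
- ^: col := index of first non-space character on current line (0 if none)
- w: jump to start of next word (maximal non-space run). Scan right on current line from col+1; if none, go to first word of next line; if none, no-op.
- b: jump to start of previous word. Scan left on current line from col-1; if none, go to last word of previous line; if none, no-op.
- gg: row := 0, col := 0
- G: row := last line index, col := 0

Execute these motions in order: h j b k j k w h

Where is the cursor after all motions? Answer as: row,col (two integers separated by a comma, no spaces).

Answer: 0,14

Derivation:
After 1 (h): row=0 col=0 char='t'
After 2 (j): row=1 col=0 char='m'
After 3 (b): row=0 col=15 char='s'
After 4 (k): row=0 col=15 char='s'
After 5 (j): row=1 col=14 char='k'
After 6 (k): row=0 col=14 char='_'
After 7 (w): row=0 col=15 char='s'
After 8 (h): row=0 col=14 char='_'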